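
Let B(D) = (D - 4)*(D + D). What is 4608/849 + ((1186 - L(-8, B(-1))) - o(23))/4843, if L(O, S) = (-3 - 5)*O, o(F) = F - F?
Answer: 7756374/1370569 ≈ 5.6592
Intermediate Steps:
o(F) = 0
B(D) = 2*D*(-4 + D) (B(D) = (-4 + D)*(2*D) = 2*D*(-4 + D))
L(O, S) = -8*O
4608/849 + ((1186 - L(-8, B(-1))) - o(23))/4843 = 4608/849 + ((1186 - (-8)*(-8)) - 1*0)/4843 = 4608*(1/849) + ((1186 - 1*64) + 0)*(1/4843) = 1536/283 + ((1186 - 64) + 0)*(1/4843) = 1536/283 + (1122 + 0)*(1/4843) = 1536/283 + 1122*(1/4843) = 1536/283 + 1122/4843 = 7756374/1370569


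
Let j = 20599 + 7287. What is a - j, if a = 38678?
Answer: 10792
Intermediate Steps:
j = 27886
a - j = 38678 - 1*27886 = 38678 - 27886 = 10792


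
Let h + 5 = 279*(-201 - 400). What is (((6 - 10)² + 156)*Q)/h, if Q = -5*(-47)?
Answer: -10105/41921 ≈ -0.24105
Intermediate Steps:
Q = 235
h = -167684 (h = -5 + 279*(-201 - 400) = -5 + 279*(-601) = -5 - 167679 = -167684)
(((6 - 10)² + 156)*Q)/h = (((6 - 10)² + 156)*235)/(-167684) = (((-4)² + 156)*235)*(-1/167684) = ((16 + 156)*235)*(-1/167684) = (172*235)*(-1/167684) = 40420*(-1/167684) = -10105/41921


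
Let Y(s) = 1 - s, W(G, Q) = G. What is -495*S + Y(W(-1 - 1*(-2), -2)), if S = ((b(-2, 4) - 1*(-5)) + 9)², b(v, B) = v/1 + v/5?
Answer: -333036/5 ≈ -66607.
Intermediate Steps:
b(v, B) = 6*v/5 (b(v, B) = v*1 + v*(⅕) = v + v/5 = 6*v/5)
S = 3364/25 (S = (((6/5)*(-2) - 1*(-5)) + 9)² = ((-12/5 + 5) + 9)² = (13/5 + 9)² = (58/5)² = 3364/25 ≈ 134.56)
-495*S + Y(W(-1 - 1*(-2), -2)) = -495*3364/25 + (1 - (-1 - 1*(-2))) = -333036/5 + (1 - (-1 + 2)) = -333036/5 + (1 - 1*1) = -333036/5 + (1 - 1) = -333036/5 + 0 = -333036/5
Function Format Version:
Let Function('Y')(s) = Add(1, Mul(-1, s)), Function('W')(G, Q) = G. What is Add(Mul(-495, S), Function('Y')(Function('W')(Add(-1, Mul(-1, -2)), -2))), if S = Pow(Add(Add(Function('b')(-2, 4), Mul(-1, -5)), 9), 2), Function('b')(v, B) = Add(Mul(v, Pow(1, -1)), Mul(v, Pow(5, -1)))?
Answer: Rational(-333036, 5) ≈ -66607.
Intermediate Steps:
Function('b')(v, B) = Mul(Rational(6, 5), v) (Function('b')(v, B) = Add(Mul(v, 1), Mul(v, Rational(1, 5))) = Add(v, Mul(Rational(1, 5), v)) = Mul(Rational(6, 5), v))
S = Rational(3364, 25) (S = Pow(Add(Add(Mul(Rational(6, 5), -2), Mul(-1, -5)), 9), 2) = Pow(Add(Add(Rational(-12, 5), 5), 9), 2) = Pow(Add(Rational(13, 5), 9), 2) = Pow(Rational(58, 5), 2) = Rational(3364, 25) ≈ 134.56)
Add(Mul(-495, S), Function('Y')(Function('W')(Add(-1, Mul(-1, -2)), -2))) = Add(Mul(-495, Rational(3364, 25)), Add(1, Mul(-1, Add(-1, Mul(-1, -2))))) = Add(Rational(-333036, 5), Add(1, Mul(-1, Add(-1, 2)))) = Add(Rational(-333036, 5), Add(1, Mul(-1, 1))) = Add(Rational(-333036, 5), Add(1, -1)) = Add(Rational(-333036, 5), 0) = Rational(-333036, 5)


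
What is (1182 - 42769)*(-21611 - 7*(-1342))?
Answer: 508068379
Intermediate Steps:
(1182 - 42769)*(-21611 - 7*(-1342)) = -41587*(-21611 + 9394) = -41587*(-12217) = 508068379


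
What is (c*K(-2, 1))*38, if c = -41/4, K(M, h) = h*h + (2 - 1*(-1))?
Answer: -1558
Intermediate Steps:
K(M, h) = 3 + h**2 (K(M, h) = h**2 + (2 + 1) = h**2 + 3 = 3 + h**2)
c = -41/4 (c = -41*1/4 = -41/4 ≈ -10.250)
(c*K(-2, 1))*38 = -41*(3 + 1**2)/4*38 = -41*(3 + 1)/4*38 = -41/4*4*38 = -41*38 = -1558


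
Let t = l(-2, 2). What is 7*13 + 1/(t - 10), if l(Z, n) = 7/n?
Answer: 1181/13 ≈ 90.846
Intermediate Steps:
t = 7/2 ≈ 3.5000
7*13 + 1/(t - 10) = 7*13 + 1/(7/2 - 10) = 91 + 1/(-13/2) = 91 - 2/13 = 1181/13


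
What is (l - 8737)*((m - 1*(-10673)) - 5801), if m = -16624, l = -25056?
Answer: 397135336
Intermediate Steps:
(l - 8737)*((m - 1*(-10673)) - 5801) = (-25056 - 8737)*((-16624 - 1*(-10673)) - 5801) = -33793*((-16624 + 10673) - 5801) = -33793*(-5951 - 5801) = -33793*(-11752) = 397135336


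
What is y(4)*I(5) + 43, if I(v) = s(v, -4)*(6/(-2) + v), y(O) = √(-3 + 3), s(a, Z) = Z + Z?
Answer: 43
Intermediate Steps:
s(a, Z) = 2*Z
y(O) = 0 (y(O) = √0 = 0)
I(v) = 24 - 8*v (I(v) = (2*(-4))*(6/(-2) + v) = -8*(6*(-½) + v) = -8*(-3 + v) = 24 - 8*v)
y(4)*I(5) + 43 = 0*(24 - 8*5) + 43 = 0*(24 - 40) + 43 = 0*(-16) + 43 = 0 + 43 = 43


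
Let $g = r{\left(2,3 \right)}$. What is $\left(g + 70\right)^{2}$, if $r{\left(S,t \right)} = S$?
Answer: $5184$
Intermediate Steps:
$g = 2$
$\left(g + 70\right)^{2} = \left(2 + 70\right)^{2} = 72^{2} = 5184$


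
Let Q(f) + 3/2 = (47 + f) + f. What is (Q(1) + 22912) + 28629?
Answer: 103177/2 ≈ 51589.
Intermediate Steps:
Q(f) = 91/2 + 2*f (Q(f) = -3/2 + ((47 + f) + f) = -3/2 + (47 + 2*f) = 91/2 + 2*f)
(Q(1) + 22912) + 28629 = ((91/2 + 2*1) + 22912) + 28629 = ((91/2 + 2) + 22912) + 28629 = (95/2 + 22912) + 28629 = 45919/2 + 28629 = 103177/2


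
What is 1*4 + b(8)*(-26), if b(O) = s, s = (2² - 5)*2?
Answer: 56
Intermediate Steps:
s = -2 (s = (4 - 5)*2 = -1*2 = -2)
b(O) = -2
1*4 + b(8)*(-26) = 1*4 - 2*(-26) = 4 + 52 = 56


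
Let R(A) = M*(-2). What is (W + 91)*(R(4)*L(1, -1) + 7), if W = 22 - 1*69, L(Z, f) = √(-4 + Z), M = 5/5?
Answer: 308 - 88*I*√3 ≈ 308.0 - 152.42*I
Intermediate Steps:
M = 1 (M = 5*(⅕) = 1)
R(A) = -2 (R(A) = 1*(-2) = -2)
W = -47 (W = 22 - 69 = -47)
(W + 91)*(R(4)*L(1, -1) + 7) = (-47 + 91)*(-2*√(-4 + 1) + 7) = 44*(-2*I*√3 + 7) = 44*(7 - 2*I*√3) = 308 - 88*I*√3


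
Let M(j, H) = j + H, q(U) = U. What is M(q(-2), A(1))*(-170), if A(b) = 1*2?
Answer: 0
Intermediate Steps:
A(b) = 2
M(j, H) = H + j
M(q(-2), A(1))*(-170) = (2 - 2)*(-170) = 0*(-170) = 0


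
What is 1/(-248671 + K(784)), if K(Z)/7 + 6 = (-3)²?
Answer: -1/248650 ≈ -4.0217e-6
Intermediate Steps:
K(Z) = 21 (K(Z) = -42 + 7*(-3)² = -42 + 7*9 = -42 + 63 = 21)
1/(-248671 + K(784)) = 1/(-248671 + 21) = 1/(-248650) = -1/248650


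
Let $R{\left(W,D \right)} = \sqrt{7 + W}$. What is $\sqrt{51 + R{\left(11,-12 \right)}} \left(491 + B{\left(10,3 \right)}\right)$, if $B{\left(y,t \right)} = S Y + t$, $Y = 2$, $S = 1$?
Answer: $496 \sqrt{51 + 3 \sqrt{2}} \approx 3686.5$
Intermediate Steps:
$B{\left(y,t \right)} = 2 + t$ ($B{\left(y,t \right)} = 1 \cdot 2 + t = 2 + t$)
$\sqrt{51 + R{\left(11,-12 \right)}} \left(491 + B{\left(10,3 \right)}\right) = \sqrt{51 + \sqrt{7 + 11}} \left(491 + \left(2 + 3\right)\right) = \sqrt{51 + \sqrt{18}} \left(491 + 5\right) = \sqrt{51 + 3 \sqrt{2}} \cdot 496 = 496 \sqrt{51 + 3 \sqrt{2}}$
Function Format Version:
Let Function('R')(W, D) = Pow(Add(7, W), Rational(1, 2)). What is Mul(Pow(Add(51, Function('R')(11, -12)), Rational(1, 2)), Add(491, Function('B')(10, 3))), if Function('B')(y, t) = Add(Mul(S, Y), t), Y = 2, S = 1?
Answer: Mul(496, Pow(Add(51, Mul(3, Pow(2, Rational(1, 2)))), Rational(1, 2))) ≈ 3686.5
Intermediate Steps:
Function('B')(y, t) = Add(2, t) (Function('B')(y, t) = Add(Mul(1, 2), t) = Add(2, t))
Mul(Pow(Add(51, Function('R')(11, -12)), Rational(1, 2)), Add(491, Function('B')(10, 3))) = Mul(Pow(Add(51, Pow(Add(7, 11), Rational(1, 2))), Rational(1, 2)), Add(491, Add(2, 3))) = Mul(Pow(Add(51, Pow(18, Rational(1, 2))), Rational(1, 2)), Add(491, 5)) = Mul(Pow(Add(51, Mul(3, Pow(2, Rational(1, 2)))), Rational(1, 2)), 496) = Mul(496, Pow(Add(51, Mul(3, Pow(2, Rational(1, 2)))), Rational(1, 2)))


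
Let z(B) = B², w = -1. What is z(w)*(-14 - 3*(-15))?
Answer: 31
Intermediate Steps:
z(w)*(-14 - 3*(-15)) = (-1)²*(-14 - 3*(-15)) = 1*(-14 + 45) = 1*31 = 31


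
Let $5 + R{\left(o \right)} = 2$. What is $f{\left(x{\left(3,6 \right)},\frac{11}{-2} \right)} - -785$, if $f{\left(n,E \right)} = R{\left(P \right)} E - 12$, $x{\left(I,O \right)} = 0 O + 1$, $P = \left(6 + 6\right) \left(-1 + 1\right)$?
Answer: $\frac{1579}{2} \approx 789.5$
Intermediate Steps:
$P = 0$ ($P = 12 \cdot 0 = 0$)
$R{\left(o \right)} = -3$ ($R{\left(o \right)} = -5 + 2 = -3$)
$x{\left(I,O \right)} = 1$ ($x{\left(I,O \right)} = 0 + 1 = 1$)
$f{\left(n,E \right)} = -12 - 3 E$ ($f{\left(n,E \right)} = - 3 E - 12 = -12 - 3 E$)
$f{\left(x{\left(3,6 \right)},\frac{11}{-2} \right)} - -785 = \left(-12 - 3 \frac{11}{-2}\right) - -785 = \left(-12 - 3 \cdot 11 \left(- \frac{1}{2}\right)\right) + 785 = \left(-12 - - \frac{33}{2}\right) + 785 = \left(-12 + \frac{33}{2}\right) + 785 = \frac{9}{2} + 785 = \frac{1579}{2}$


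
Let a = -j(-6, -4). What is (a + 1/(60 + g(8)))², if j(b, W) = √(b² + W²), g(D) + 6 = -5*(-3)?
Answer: 247573/4761 - 4*√13/69 ≈ 51.791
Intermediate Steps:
g(D) = 9 (g(D) = -6 - 5*(-3) = -6 + 15 = 9)
j(b, W) = √(W² + b²)
a = -2*√13 (a = -√((-4)² + (-6)²) = -√(16 + 36) = -√52 = -2*√13 ≈ -7.2111)
(a + 1/(60 + g(8)))² = (-2*√13 + 1/(60 + 9))² = (-2*√13 + 1/69)² = (1/69 - 2*√13)²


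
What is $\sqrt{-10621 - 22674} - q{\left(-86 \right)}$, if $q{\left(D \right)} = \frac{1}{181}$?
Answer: $- \frac{1}{181} + i \sqrt{33295} \approx -0.0055249 + 182.47 i$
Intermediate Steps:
$q{\left(D \right)} = \frac{1}{181}$
$\sqrt{-10621 - 22674} - q{\left(-86 \right)} = \sqrt{-10621 - 22674} - \frac{1}{181} = \sqrt{-33295} - \frac{1}{181} = i \sqrt{33295} - \frac{1}{181} = - \frac{1}{181} + i \sqrt{33295}$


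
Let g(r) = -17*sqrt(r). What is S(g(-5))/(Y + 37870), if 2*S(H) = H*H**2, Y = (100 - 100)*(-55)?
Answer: 4913*I*sqrt(5)/15148 ≈ 0.72523*I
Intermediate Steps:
Y = 0 (Y = 0*(-55) = 0)
S(H) = H**3/2 (S(H) = (H*H**2)/2 = H**3/2)
S(g(-5))/(Y + 37870) = ((-17*I*sqrt(5))**3/2)/(0 + 37870) = ((-17*I*sqrt(5))**3/2)/37870 = ((-17*I*sqrt(5))**3/2)*(1/37870) = ((24565*I*sqrt(5))/2)*(1/37870) = (24565*I*sqrt(5)/2)*(1/37870) = 4913*I*sqrt(5)/15148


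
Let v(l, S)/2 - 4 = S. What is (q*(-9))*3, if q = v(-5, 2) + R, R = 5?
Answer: -459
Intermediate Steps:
v(l, S) = 8 + 2*S
q = 17 (q = (8 + 2*2) + 5 = (8 + 4) + 5 = 12 + 5 = 17)
(q*(-9))*3 = (17*(-9))*3 = -153*3 = -459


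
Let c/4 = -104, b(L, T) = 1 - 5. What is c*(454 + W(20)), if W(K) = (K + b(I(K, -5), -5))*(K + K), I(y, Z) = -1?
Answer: -455104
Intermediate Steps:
b(L, T) = -4
c = -416 (c = 4*(-104) = -416)
W(K) = 2*K*(-4 + K) (W(K) = (K - 4)*(K + K) = (-4 + K)*(2*K) = 2*K*(-4 + K))
c*(454 + W(20)) = -416*(454 + 2*20*(-4 + 20)) = -416*(454 + 2*20*16) = -416*(454 + 640) = -416*1094 = -455104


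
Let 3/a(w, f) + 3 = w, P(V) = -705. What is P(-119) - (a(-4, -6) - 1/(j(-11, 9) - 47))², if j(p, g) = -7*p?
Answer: -31099909/44100 ≈ -705.21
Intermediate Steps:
a(w, f) = 3/(-3 + w)
P(-119) - (a(-4, -6) - 1/(j(-11, 9) - 47))² = -705 - (3/(-3 - 4) - 1/(-7*(-11) - 47))² = -705 - (3/(-7) - 1/(77 - 47))² = -705 - (3*(-⅐) - 1/30)² = -705 - (-3/7 - 1*1/30)² = -705 - (-3/7 - 1/30)² = -705 - (-97/210)² = -705 - 1*9409/44100 = -705 - 9409/44100 = -31099909/44100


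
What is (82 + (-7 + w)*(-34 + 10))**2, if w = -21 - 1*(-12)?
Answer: 217156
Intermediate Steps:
w = -9 (w = -21 + 12 = -9)
(82 + (-7 + w)*(-34 + 10))**2 = (82 + (-7 - 9)*(-34 + 10))**2 = (82 - 16*(-24))**2 = (82 + 384)**2 = 466**2 = 217156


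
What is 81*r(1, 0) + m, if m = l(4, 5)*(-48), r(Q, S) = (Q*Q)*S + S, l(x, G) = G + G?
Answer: -480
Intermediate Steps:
l(x, G) = 2*G
r(Q, S) = S + S*Q² (r(Q, S) = Q²*S + S = S*Q² + S = S + S*Q²)
m = -480 (m = (2*5)*(-48) = 10*(-48) = -480)
81*r(1, 0) + m = 81*(0*(1 + 1²)) - 480 = 81*(0*(1 + 1)) - 480 = 81*(0*2) - 480 = 81*0 - 480 = 0 - 480 = -480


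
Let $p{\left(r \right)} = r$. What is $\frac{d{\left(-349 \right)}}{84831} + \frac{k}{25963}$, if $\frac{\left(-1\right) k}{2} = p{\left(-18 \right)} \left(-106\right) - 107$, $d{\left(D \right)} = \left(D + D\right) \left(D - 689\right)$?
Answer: $\frac{6168418450}{734155751} \approx 8.4021$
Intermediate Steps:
$d{\left(D \right)} = 2 D \left(-689 + D\right)$
$k = -3602$ ($k = - 2 \left(\left(-18\right) \left(-106\right) - 107\right) = - 2 \left(1908 - 107\right) = \left(-2\right) 1801 = -3602$)
$\frac{d{\left(-349 \right)}}{84831} + \frac{k}{25963} = \frac{2 \left(-349\right) \left(-689 - 349\right)}{84831} - \frac{3602}{25963} = 2 \left(-349\right) \left(-1038\right) \frac{1}{84831} - \frac{3602}{25963} = 724524 \cdot \frac{1}{84831} - \frac{3602}{25963} = \frac{241508}{28277} - \frac{3602}{25963} = \frac{6168418450}{734155751}$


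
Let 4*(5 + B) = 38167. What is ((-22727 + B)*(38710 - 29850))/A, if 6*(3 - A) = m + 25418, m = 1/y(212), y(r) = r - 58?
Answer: 35994609420/1303867 ≈ 27606.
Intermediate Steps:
y(r) = -58 + r
B = 38147/4 (B = -5 + (¼)*38167 = -5 + 38167/4 = 38147/4 ≈ 9536.8)
m = 1/154 (m = 1/(-58 + 212) = 1/154 ≈ 0.0064935)
A = -1303867/308 (A = 3 - (1/154 + 25418)/6 = 3 - ⅙*3914373/154 = 3 - 1304791/308 = -1303867/308 ≈ -4233.3)
((-22727 + B)*(38710 - 29850))/A = ((-22727 + 38147/4)*(38710 - 29850))/(-1303867/308) = -52761/4*8860*(-308/1303867) = -116865615*(-308/1303867) = 35994609420/1303867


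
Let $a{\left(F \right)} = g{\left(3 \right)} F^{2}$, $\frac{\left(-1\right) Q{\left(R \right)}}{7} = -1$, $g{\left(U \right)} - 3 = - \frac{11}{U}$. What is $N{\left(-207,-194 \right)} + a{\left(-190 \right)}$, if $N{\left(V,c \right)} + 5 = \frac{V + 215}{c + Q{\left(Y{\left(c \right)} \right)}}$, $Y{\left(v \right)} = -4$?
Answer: $- \frac{13504229}{561} \approx -24072.0$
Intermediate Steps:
$g{\left(U \right)} = 3 - \frac{11}{U}$
$Q{\left(R \right)} = 7$ ($Q{\left(R \right)} = \left(-7\right) \left(-1\right) = 7$)
$a{\left(F \right)} = - \frac{2 F^{2}}{3}$ ($a{\left(F \right)} = \left(3 - \frac{11}{3}\right) F^{2} = - \frac{2 F^{2}}{3}$)
$N{\left(V,c \right)} = -5 + \frac{215 + V}{7 + c}$ ($N{\left(V,c \right)} = -5 + \frac{V + 215}{c + 7} = -5 + \frac{215 + V}{7 + c}$)
$N{\left(-207,-194 \right)} + a{\left(-190 \right)} = \frac{180 - 207 - -970}{7 - 194} - \frac{2 \left(-190\right)^{2}}{3} = \frac{180 - 207 + 970}{-187} - \frac{72200}{3} = \left(- \frac{1}{187}\right) 943 - \frac{72200}{3} = - \frac{943}{187} - \frac{72200}{3} = - \frac{13504229}{561}$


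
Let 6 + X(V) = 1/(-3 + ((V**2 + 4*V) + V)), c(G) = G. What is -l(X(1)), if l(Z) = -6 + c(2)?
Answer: 4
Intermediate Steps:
X(V) = -6 + 1/(-3 + V**2 + 5*V) (X(V) = -6 + 1/(-3 + ((V**2 + 4*V) + V)) = -6 + 1/(-3 + (V**2 + 5*V)) = -6 + 1/(-3 + V**2 + 5*V))
l(Z) = -4 (l(Z) = -6 + 2 = -4)
-l(X(1)) = -1*(-4) = 4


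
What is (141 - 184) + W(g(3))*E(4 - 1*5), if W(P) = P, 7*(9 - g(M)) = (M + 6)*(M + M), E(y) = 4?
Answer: -265/7 ≈ -37.857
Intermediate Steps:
g(M) = 9 - 2*M*(6 + M)/7 (g(M) = 9 - (M + 6)*(M + M)/7 = 9 - (6 + M)*2*M/7 = 9 - 2*M*(6 + M)/7)
(141 - 184) + W(g(3))*E(4 - 1*5) = (141 - 184) + (9 - 12/7*3 - 2/7*3²)*4 = -43 + (9 - 36/7 - 2/7*9)*4 = -43 + (9 - 36/7 - 18/7)*4 = -43 + (9/7)*4 = -43 + 36/7 = -265/7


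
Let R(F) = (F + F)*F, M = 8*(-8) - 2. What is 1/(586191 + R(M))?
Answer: 1/594903 ≈ 1.6809e-6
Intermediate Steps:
M = -66 (M = -64 - 2 = -66)
R(F) = 2*F² (R(F) = (2*F)*F = 2*F²)
1/(586191 + R(M)) = 1/(586191 + 2*(-66)²) = 1/(586191 + 2*4356) = 1/(586191 + 8712) = 1/594903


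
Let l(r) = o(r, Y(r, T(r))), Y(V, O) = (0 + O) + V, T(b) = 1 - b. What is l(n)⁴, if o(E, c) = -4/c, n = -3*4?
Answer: 256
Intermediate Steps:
n = -12
Y(V, O) = O + V
l(r) = -4 (l(r) = -4/((1 - r) + r) = -4/1 = -4*1 = -4)
l(n)⁴ = (-4)⁴ = 256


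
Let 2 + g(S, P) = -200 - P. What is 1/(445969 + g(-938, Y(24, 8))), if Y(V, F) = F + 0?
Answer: 1/445759 ≈ 2.2434e-6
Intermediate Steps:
Y(V, F) = F
g(S, P) = -202 - P (g(S, P) = -2 + (-200 - P) = -202 - P)
1/(445969 + g(-938, Y(24, 8))) = 1/(445969 + (-202 - 1*8)) = 1/(445969 + (-202 - 8)) = 1/(445969 - 210) = 1/445759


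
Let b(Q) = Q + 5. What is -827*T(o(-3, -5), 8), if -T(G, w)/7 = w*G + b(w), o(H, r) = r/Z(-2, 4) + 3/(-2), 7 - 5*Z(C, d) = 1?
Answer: -561533/3 ≈ -1.8718e+5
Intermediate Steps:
b(Q) = 5 + Q
Z(C, d) = 6/5 (Z(C, d) = 7/5 - ⅕*1 = 7/5 - ⅕ = 6/5)
o(H, r) = -3/2 + 5*r/6 (o(H, r) = r/(6/5) + 3/(-2) = r*(⅚) + 3*(-½) = 5*r/6 - 3/2 = -3/2 + 5*r/6)
T(G, w) = -35 - 7*w - 7*G*w (T(G, w) = -7*(w*G + (5 + w)) = -7*(G*w + (5 + w)) = -7*(5 + w + G*w) = -35 - 7*w - 7*G*w)
-827*T(o(-3, -5), 8) = -827*(-35 - 7*8 - 7*(-3/2 + (⅚)*(-5))*8) = -827*(-35 - 56 - 7*(-3/2 - 25/6)*8) = -827*(-35 - 56 - 7*(-17/3)*8) = -827*(-35 - 56 + 952/3) = -827*679/3 = -561533/3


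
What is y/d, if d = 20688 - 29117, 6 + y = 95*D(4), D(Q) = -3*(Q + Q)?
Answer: 2286/8429 ≈ 0.27121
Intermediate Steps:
D(Q) = -6*Q
y = -2286 (y = -6 + 95*(-6*4) = -6 + 95*(-24) = -6 - 2280 = -2286)
d = -8429
y/d = -2286/(-8429) = -2286*(-1/8429) = 2286/8429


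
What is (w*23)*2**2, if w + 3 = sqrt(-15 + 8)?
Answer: -276 + 92*I*sqrt(7) ≈ -276.0 + 243.41*I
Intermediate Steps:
w = -3 + I*sqrt(7) (w = -3 + sqrt(-15 + 8) = -3 + sqrt(-7) = -3 + I*sqrt(7) ≈ -3.0 + 2.6458*I)
(w*23)*2**2 = ((-3 + I*sqrt(7))*23)*2**2 = (-69 + 23*I*sqrt(7))*4 = -276 + 92*I*sqrt(7)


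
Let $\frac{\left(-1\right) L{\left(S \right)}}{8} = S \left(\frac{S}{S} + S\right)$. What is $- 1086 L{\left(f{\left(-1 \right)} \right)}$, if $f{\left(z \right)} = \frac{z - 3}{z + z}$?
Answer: $52128$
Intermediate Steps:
$f{\left(z \right)} = \frac{-3 + z}{2 z}$
$L{\left(S \right)} = - 8 S \left(1 + S\right)$ ($L{\left(S \right)} = - 8 S \left(\frac{S}{S} + S\right) = - 8 S \left(1 + S\right)$)
$- 1086 L{\left(f{\left(-1 \right)} \right)} = - 1086 \left(- 8 \frac{-3 - 1}{2 \left(-1\right)} \left(1 + \frac{-3 - 1}{2 \left(-1\right)}\right)\right) = - 1086 \left(- 8 \cdot \frac{1}{2} \left(-1\right) \left(-4\right) \left(1 + \frac{1}{2} \left(-1\right) \left(-4\right)\right)\right) = - 1086 \left(\left(-8\right) 2 \left(1 + 2\right)\right) = - 1086 \left(\left(-8\right) 2 \cdot 3\right) = \left(-1086\right) \left(-48\right) = 52128$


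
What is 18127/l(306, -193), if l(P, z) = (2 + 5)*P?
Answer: 18127/2142 ≈ 8.4626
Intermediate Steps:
l(P, z) = 7*P
18127/l(306, -193) = 18127/((7*306)) = 18127/2142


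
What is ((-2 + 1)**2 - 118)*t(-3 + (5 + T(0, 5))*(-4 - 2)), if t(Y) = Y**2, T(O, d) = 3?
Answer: -304317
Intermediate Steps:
((-2 + 1)**2 - 118)*t(-3 + (5 + T(0, 5))*(-4 - 2)) = ((-2 + 1)**2 - 118)*(-3 + (5 + 3)*(-4 - 2))**2 = ((-1)**2 - 118)*(-3 + 8*(-6))**2 = (1 - 118)*(-3 - 48)**2 = -117*(-51)**2 = -117*2601 = -304317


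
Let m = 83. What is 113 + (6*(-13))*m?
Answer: -6361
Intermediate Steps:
113 + (6*(-13))*m = 113 + (6*(-13))*83 = 113 - 78*83 = 113 - 6474 = -6361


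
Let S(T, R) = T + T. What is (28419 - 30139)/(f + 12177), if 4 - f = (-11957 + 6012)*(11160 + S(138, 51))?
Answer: -1720/67999201 ≈ -2.5294e-5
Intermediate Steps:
S(T, R) = 2*T
f = 67987024 (f = 4 - (-11957 + 6012)*(11160 + 2*138) = 4 - (-5945)*(11160 + 276) = 4 - (-5945)*11436 = 4 - 1*(-67987020) = 4 + 67987020 = 67987024)
(28419 - 30139)/(f + 12177) = (28419 - 30139)/(67987024 + 12177) = -1720/67999201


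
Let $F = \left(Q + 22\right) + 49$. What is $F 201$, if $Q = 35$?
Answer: $21306$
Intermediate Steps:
$F = 106$ ($F = \left(35 + 22\right) + 49 = 57 + 49 = 106$)
$F 201 = 106 \cdot 201 = 21306$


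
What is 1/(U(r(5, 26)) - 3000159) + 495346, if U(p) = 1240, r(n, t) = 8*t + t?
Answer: 1485502530973/2998919 ≈ 4.9535e+5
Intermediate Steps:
r(n, t) = 9*t
1/(U(r(5, 26)) - 3000159) + 495346 = 1/(1240 - 3000159) + 495346 = 1/(-2998919) + 495346 = -1/2998919 + 495346 = 1485502530973/2998919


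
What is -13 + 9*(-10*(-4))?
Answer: 347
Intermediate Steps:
-13 + 9*(-10*(-4)) = -13 + 9*40 = -13 + 360 = 347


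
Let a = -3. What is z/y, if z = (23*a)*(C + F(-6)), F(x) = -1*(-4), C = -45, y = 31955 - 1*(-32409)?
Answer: 2829/64364 ≈ 0.043953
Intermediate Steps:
y = 64364 (y = 31955 + 32409 = 64364)
F(x) = 4
z = 2829 (z = (23*(-3))*(-45 + 4) = -69*(-41) = 2829)
z/y = 2829/64364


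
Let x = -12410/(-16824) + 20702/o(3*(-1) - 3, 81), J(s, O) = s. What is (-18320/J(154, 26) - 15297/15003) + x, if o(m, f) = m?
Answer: -1284757044391/359918636 ≈ -3569.6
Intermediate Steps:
x = -29017999/8412 (x = -12410/(-16824) + 20702/(3*(-1) - 3) = -12410*(-1/16824) + 20702/(-3 - 3) = 6205/8412 + 20702/(-6) = 6205/8412 + 20702*(-⅙) = 6205/8412 - 10351/3 = -29017999/8412 ≈ -3449.6)
(-18320/J(154, 26) - 15297/15003) + x = (-18320/154 - 15297/15003) - 29017999/8412 = (-18320*1/154 - 15297*1/15003) - 29017999/8412 = (-9160/77 - 5099/5001) - 29017999/8412 = -46201783/385077 - 29017999/8412 = -1284757044391/359918636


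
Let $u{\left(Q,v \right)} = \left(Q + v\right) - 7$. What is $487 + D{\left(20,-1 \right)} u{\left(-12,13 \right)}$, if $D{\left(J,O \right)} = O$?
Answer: $493$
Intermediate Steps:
$u{\left(Q,v \right)} = -7 + Q + v$ ($u{\left(Q,v \right)} = \left(Q + v\right) - 7 = -7 + Q + v$)
$487 + D{\left(20,-1 \right)} u{\left(-12,13 \right)} = 487 - \left(-7 - 12 + 13\right) = 487 - -6 = 487 + 6 = 493$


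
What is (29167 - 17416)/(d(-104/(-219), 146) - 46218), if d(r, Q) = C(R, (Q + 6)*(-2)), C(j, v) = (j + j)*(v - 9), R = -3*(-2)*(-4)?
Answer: -3917/10398 ≈ -0.37671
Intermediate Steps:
R = -24 (R = 6*(-4) = -24)
C(j, v) = 2*j*(-9 + v) (C(j, v) = (2*j)*(-9 + v) = 2*j*(-9 + v))
d(r, Q) = 1008 + 96*Q (d(r, Q) = 2*(-24)*(-9 + (Q + 6)*(-2)) = 2*(-24)*(-9 + (6 + Q)*(-2)) = 2*(-24)*(-9 + (-12 - 2*Q)) = 2*(-24)*(-21 - 2*Q) = 1008 + 96*Q)
(29167 - 17416)/(d(-104/(-219), 146) - 46218) = (29167 - 17416)/((1008 + 96*146) - 46218) = 11751/((1008 + 14016) - 46218) = 11751/(15024 - 46218) = 11751/(-31194) = 11751*(-1/31194) = -3917/10398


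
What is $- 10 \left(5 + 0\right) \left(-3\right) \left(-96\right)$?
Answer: $-14400$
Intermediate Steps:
$- 10 \left(5 + 0\right) \left(-3\right) \left(-96\right) = - 10 \cdot 5 \left(-3\right) \left(-96\right) = \left(-10\right) \left(-15\right) \left(-96\right) = 150 \left(-96\right) = -14400$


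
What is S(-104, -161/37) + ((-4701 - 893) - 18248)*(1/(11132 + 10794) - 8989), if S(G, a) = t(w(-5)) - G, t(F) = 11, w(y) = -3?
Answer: 2349544684518/10963 ≈ 2.1432e+8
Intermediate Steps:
S(G, a) = 11 - G
S(-104, -161/37) + ((-4701 - 893) - 18248)*(1/(11132 + 10794) - 8989) = (11 - 1*(-104)) + ((-4701 - 893) - 18248)*(1/(11132 + 10794) - 8989) = (11 + 104) + (-5594 - 18248)*(1/21926 - 8989) = 115 - 23842*(1/21926 - 8989) = 115 - 23842*(-197092813/21926) = 115 + 2349543423773/10963 = 2349544684518/10963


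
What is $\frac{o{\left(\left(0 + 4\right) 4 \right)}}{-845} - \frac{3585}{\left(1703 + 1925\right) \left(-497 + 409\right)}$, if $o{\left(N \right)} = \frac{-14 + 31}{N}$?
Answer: $\frac{2690107}{269778080} \approx 0.0099716$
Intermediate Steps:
$o{\left(N \right)} = \frac{17}{N}$
$\frac{o{\left(\left(0 + 4\right) 4 \right)}}{-845} - \frac{3585}{\left(1703 + 1925\right) \left(-497 + 409\right)} = \frac{17 \frac{1}{\left(0 + 4\right) 4}}{-845} - \frac{3585}{\left(1703 + 1925\right) \left(-497 + 409\right)} = \frac{17}{4 \cdot 4} \left(- \frac{1}{845}\right) - \frac{3585}{3628 \left(-88\right)} = \frac{17}{16} \left(- \frac{1}{845}\right) - \frac{3585}{-319264} = 17 \cdot \frac{1}{16} \left(- \frac{1}{845}\right) - - \frac{3585}{319264} = \frac{17}{16} \left(- \frac{1}{845}\right) + \frac{3585}{319264} = - \frac{17}{13520} + \frac{3585}{319264} = \frac{2690107}{269778080}$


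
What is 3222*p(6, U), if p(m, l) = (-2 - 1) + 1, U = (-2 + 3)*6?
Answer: -6444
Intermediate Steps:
U = 6 (U = 1*6 = 6)
p(m, l) = -2 (p(m, l) = -3 + 1 = -2)
3222*p(6, U) = 3222*(-2) = -6444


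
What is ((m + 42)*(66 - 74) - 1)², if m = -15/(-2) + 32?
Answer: 426409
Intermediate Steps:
m = 79/2 (m = -15*(-½) + 32 = 15/2 + 32 = 79/2 ≈ 39.500)
((m + 42)*(66 - 74) - 1)² = ((79/2 + 42)*(66 - 74) - 1)² = ((163/2)*(-8) - 1)² = (-652 - 1)² = (-653)² = 426409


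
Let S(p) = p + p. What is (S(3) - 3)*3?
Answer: 9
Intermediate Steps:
S(p) = 2*p
(S(3) - 3)*3 = (2*3 - 3)*3 = (6 - 3)*3 = 3*3 = 9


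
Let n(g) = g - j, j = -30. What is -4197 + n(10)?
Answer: -4157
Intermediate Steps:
n(g) = 30 + g (n(g) = g - 1*(-30) = g + 30 = 30 + g)
-4197 + n(10) = -4197 + (30 + 10) = -4197 + 40 = -4157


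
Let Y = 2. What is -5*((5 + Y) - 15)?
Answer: 40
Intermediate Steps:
-5*((5 + Y) - 15) = -5*((5 + 2) - 15) = -5*(7 - 15) = -5*(-8) = 40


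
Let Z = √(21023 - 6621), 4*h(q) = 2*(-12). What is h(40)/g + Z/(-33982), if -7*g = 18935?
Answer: 6/2705 - √14402/33982 ≈ -0.0013134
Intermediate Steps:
g = -2705 (g = -⅐*18935 = -2705)
h(q) = -6 (h(q) = (2*(-12))/4 = (¼)*(-24) = -6)
Z = √14402 ≈ 120.01
h(40)/g + Z/(-33982) = -6/(-2705) + √14402/(-33982) = -6*(-1/2705) + √14402*(-1/33982) = 6/2705 - √14402/33982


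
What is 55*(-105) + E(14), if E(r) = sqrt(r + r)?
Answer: -5775 + 2*sqrt(7) ≈ -5769.7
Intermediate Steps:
E(r) = sqrt(2)*sqrt(r) (E(r) = sqrt(2*r) = sqrt(2)*sqrt(r))
55*(-105) + E(14) = 55*(-105) + sqrt(2)*sqrt(14) = -5775 + 2*sqrt(7)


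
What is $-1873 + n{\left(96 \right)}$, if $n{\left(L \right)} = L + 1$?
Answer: $-1776$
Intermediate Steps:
$n{\left(L \right)} = 1 + L$
$-1873 + n{\left(96 \right)} = -1873 + \left(1 + 96\right) = -1873 + 97 = -1776$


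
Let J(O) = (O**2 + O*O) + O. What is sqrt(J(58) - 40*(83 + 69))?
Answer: sqrt(706) ≈ 26.571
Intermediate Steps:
J(O) = O + 2*O**2 (J(O) = (O**2 + O**2) + O = 2*O**2 + O = O + 2*O**2)
sqrt(J(58) - 40*(83 + 69)) = sqrt(58*(1 + 2*58) - 40*(83 + 69)) = sqrt(58*(1 + 116) - 40*152) = sqrt(58*117 - 6080) = sqrt(6786 - 6080) = sqrt(706)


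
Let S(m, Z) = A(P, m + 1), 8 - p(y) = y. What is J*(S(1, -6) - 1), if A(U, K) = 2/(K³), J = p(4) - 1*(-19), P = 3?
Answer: -69/4 ≈ -17.250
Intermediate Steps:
p(y) = 8 - y
J = 23 (J = (8 - 1*4) - 1*(-19) = (8 - 4) + 19 = 4 + 19 = 23)
A(U, K) = 2/K³
S(m, Z) = 2/(1 + m)³ (S(m, Z) = 2/(m + 1)³ = 2/(1 + m)³)
J*(S(1, -6) - 1) = 23*(2/(1 + 1)³ - 1) = 23*(2/2³ - 1) = 23*(2*(⅛) - 1) = 23*(¼ - 1) = 23*(-¾) = -69/4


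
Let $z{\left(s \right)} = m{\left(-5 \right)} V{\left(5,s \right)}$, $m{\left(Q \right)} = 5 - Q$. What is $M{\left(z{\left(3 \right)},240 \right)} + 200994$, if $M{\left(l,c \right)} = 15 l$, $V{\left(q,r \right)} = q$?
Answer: $201744$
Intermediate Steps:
$z{\left(s \right)} = 50$ ($z{\left(s \right)} = \left(5 - -5\right) 5 = \left(5 + 5\right) 5 = 10 \cdot 5 = 50$)
$M{\left(z{\left(3 \right)},240 \right)} + 200994 = 15 \cdot 50 + 200994 = 750 + 200994 = 201744$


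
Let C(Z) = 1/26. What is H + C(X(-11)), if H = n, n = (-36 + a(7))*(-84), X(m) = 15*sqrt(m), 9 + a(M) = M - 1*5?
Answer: 93913/26 ≈ 3612.0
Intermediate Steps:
a(M) = -14 + M (a(M) = -9 + (M - 1*5) = -9 + (M - 5) = -9 + (-5 + M) = -14 + M)
n = 3612 (n = (-36 + (-14 + 7))*(-84) = (-36 - 7)*(-84) = -43*(-84) = 3612)
C(Z) = 1/26
H = 3612
H + C(X(-11)) = 3612 + 1/26 = 93913/26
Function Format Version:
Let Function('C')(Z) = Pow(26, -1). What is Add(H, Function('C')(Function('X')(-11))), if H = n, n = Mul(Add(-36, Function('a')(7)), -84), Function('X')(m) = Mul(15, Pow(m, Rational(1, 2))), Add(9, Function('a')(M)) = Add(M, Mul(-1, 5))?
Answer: Rational(93913, 26) ≈ 3612.0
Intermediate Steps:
Function('a')(M) = Add(-14, M) (Function('a')(M) = Add(-9, Add(M, Mul(-1, 5))) = Add(-9, Add(M, -5)) = Add(-9, Add(-5, M)) = Add(-14, M))
n = 3612 (n = Mul(Add(-36, Add(-14, 7)), -84) = Mul(Add(-36, -7), -84) = Mul(-43, -84) = 3612)
Function('C')(Z) = Rational(1, 26)
H = 3612
Add(H, Function('C')(Function('X')(-11))) = Add(3612, Rational(1, 26)) = Rational(93913, 26)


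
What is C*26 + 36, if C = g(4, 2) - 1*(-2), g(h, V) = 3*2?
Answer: 244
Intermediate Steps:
g(h, V) = 6
C = 8 (C = 6 - 1*(-2) = 6 + 2 = 8)
C*26 + 36 = 8*26 + 36 = 208 + 36 = 244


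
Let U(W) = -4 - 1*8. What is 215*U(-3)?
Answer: -2580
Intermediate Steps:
U(W) = -12 (U(W) = -4 - 8 = -12)
215*U(-3) = 215*(-12) = -2580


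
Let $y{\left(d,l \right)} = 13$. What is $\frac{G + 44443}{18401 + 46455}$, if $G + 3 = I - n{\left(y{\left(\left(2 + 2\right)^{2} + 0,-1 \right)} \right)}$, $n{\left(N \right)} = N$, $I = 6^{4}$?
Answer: $\frac{45723}{64856} \approx 0.70499$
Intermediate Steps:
$I = 1296$
$G = 1280$ ($G = -3 + \left(1296 - 13\right) = -3 + 1283 = 1280$)
$\frac{G + 44443}{18401 + 46455} = \frac{1280 + 44443}{18401 + 46455} = \frac{45723}{64856}$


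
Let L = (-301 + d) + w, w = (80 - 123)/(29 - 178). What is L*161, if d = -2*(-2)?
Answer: -7117810/149 ≈ -47771.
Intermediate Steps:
w = 43/149 (w = -43/(-149) = -43*(-1/149) = 43/149 ≈ 0.28859)
d = 4
L = -44210/149 (L = (-301 + 4) + 43/149 = -297 + 43/149 = -44210/149 ≈ -296.71)
L*161 = -44210/149*161 = -7117810/149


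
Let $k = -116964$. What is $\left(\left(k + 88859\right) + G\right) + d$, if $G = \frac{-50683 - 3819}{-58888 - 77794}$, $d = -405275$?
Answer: $- \frac{4231085047}{9763} \approx -4.3338 \cdot 10^{5}$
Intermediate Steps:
$G = \frac{3893}{9763}$ ($G = - \frac{54502}{-136682} = \left(-54502\right) \left(- \frac{1}{136682}\right) = \frac{3893}{9763} \approx 0.39875$)
$\left(\left(k + 88859\right) + G\right) + d = \left(\left(-116964 + 88859\right) + \frac{3893}{9763}\right) - 405275 = \left(-28105 + \frac{3893}{9763}\right) - 405275 = - \frac{274385222}{9763} - 405275 = - \frac{4231085047}{9763}$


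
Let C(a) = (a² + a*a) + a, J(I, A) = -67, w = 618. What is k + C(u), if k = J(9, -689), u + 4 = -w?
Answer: 773079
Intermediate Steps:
u = -622 (u = -4 - 1*618 = -4 - 618 = -622)
k = -67
C(a) = a + 2*a² (C(a) = (a² + a²) + a = 2*a² + a = a + 2*a²)
k + C(u) = -67 - 622*(1 + 2*(-622)) = -67 - 622*(1 - 1244) = -67 - 622*(-1243) = -67 + 773146 = 773079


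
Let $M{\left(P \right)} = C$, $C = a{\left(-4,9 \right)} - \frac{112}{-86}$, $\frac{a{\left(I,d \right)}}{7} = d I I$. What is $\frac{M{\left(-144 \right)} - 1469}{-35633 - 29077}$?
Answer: $\frac{6589}{927510} \approx 0.007104$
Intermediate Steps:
$a{\left(I,d \right)} = 7 d I^{2}$ ($a{\left(I,d \right)} = 7 d I I = 7 I d I = 7 d I^{2}$)
$C = \frac{43400}{43}$ ($C = 7 \cdot 9 \left(-4\right)^{2} - \frac{112}{-86} = 7 \cdot 9 \cdot 16 - 112 \left(- \frac{1}{86}\right) = 1008 - - \frac{56}{43} = 1008 + \frac{56}{43} = \frac{43400}{43} \approx 1009.3$)
$M{\left(P \right)} = \frac{43400}{43}$
$\frac{M{\left(-144 \right)} - 1469}{-35633 - 29077} = \frac{\frac{43400}{43} - 1469}{-35633 - 29077} = - \frac{19767}{43 \left(-64710\right)} = \left(- \frac{19767}{43}\right) \left(- \frac{1}{64710}\right) = \frac{6589}{927510}$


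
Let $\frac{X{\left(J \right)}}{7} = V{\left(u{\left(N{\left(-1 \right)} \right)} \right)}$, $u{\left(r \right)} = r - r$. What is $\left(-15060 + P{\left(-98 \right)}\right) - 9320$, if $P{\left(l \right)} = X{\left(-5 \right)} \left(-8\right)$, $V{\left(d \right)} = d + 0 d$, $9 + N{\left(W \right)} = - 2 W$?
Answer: $-24380$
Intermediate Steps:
$N{\left(W \right)} = -9 - 2 W$
$u{\left(r \right)} = 0$
$V{\left(d \right)} = d$ ($V{\left(d \right)} = d + 0 = d$)
$X{\left(J \right)} = 0$ ($X{\left(J \right)} = 7 \cdot 0 = 0$)
$P{\left(l \right)} = 0$ ($P{\left(l \right)} = 0 \left(-8\right) = 0$)
$\left(-15060 + P{\left(-98 \right)}\right) - 9320 = \left(-15060 + 0\right) - 9320 = -15060 - 9320 = -24380$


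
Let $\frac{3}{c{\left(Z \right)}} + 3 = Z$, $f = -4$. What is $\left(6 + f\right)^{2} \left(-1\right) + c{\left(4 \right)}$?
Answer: $-1$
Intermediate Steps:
$c{\left(Z \right)} = \frac{3}{-3 + Z}$
$\left(6 + f\right)^{2} \left(-1\right) + c{\left(4 \right)} = \left(6 - 4\right)^{2} \left(-1\right) + \frac{3}{-3 + 4} = 2^{2} \left(-1\right) + \frac{3}{1} = 4 \left(-1\right) + 3 \cdot 1 = -4 + 3 = -1$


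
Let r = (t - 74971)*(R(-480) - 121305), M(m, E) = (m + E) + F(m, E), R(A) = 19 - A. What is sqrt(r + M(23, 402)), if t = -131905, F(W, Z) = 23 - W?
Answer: 3*sqrt(2776873609) ≈ 1.5809e+5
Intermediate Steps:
M(m, E) = 23 + E (M(m, E) = (m + E) + (23 - m) = (E + m) + (23 - m) = 23 + E)
r = 24991862056 (r = (-131905 - 74971)*((19 - 1*(-480)) - 121305) = -206876*((19 + 480) - 121305) = -206876*(499 - 121305) = -206876*(-120806) = 24991862056)
sqrt(r + M(23, 402)) = sqrt(24991862056 + (23 + 402)) = sqrt(24991862056 + 425) = sqrt(24991862481) = 3*sqrt(2776873609)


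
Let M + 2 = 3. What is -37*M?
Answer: -37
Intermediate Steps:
M = 1 (M = -2 + 3 = 1)
-37*M = -37*1 = -37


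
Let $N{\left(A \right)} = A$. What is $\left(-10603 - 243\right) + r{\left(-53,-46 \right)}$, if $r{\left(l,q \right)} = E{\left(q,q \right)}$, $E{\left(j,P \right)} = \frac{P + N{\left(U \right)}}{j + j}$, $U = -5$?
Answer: $- \frac{997781}{92} \approx -10845.0$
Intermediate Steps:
$E{\left(j,P \right)} = \frac{-5 + P}{2 j}$ ($E{\left(j,P \right)} = \frac{P - 5}{j + j} = \frac{-5 + P}{2 j}$)
$r{\left(l,q \right)} = \frac{-5 + q}{2 q}$
$\left(-10603 - 243\right) + r{\left(-53,-46 \right)} = \left(-10603 - 243\right) + \frac{-5 - 46}{2 \left(-46\right)} = -10846 + \frac{1}{2} \left(- \frac{1}{46}\right) \left(-51\right) = -10846 + \frac{51}{92} = - \frac{997781}{92}$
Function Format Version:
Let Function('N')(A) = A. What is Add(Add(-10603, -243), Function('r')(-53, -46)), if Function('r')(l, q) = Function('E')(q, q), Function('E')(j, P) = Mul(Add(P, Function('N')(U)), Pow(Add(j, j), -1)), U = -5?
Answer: Rational(-997781, 92) ≈ -10845.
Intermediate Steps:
Function('E')(j, P) = Mul(Rational(1, 2), Pow(j, -1), Add(-5, P)) (Function('E')(j, P) = Mul(Add(P, -5), Pow(Add(j, j), -1)) = Mul(Add(-5, P), Pow(Mul(2, j), -1)) = Mul(Add(-5, P), Mul(Rational(1, 2), Pow(j, -1))) = Mul(Rational(1, 2), Pow(j, -1), Add(-5, P)))
Function('r')(l, q) = Mul(Rational(1, 2), Pow(q, -1), Add(-5, q))
Add(Add(-10603, -243), Function('r')(-53, -46)) = Add(Add(-10603, -243), Mul(Rational(1, 2), Pow(-46, -1), Add(-5, -46))) = Add(-10846, Mul(Rational(1, 2), Rational(-1, 46), -51)) = Add(-10846, Rational(51, 92)) = Rational(-997781, 92)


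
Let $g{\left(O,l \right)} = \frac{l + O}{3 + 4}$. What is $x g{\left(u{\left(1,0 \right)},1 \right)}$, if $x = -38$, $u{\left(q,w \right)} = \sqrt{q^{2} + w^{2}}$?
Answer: $- \frac{76}{7} \approx -10.857$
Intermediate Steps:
$g{\left(O,l \right)} = \frac{O}{7} + \frac{l}{7}$ ($g{\left(O,l \right)} = \frac{O + l}{7} = \left(O + l\right) \frac{1}{7} = \frac{O}{7} + \frac{l}{7}$)
$x g{\left(u{\left(1,0 \right)},1 \right)} = - 38 \left(\frac{\sqrt{1^{2} + 0^{2}}}{7} + \frac{1}{7} \cdot 1\right) = - 38 \left(\frac{\sqrt{1 + 0}}{7} + \frac{1}{7}\right) = - 38 \left(\frac{\sqrt{1}}{7} + \frac{1}{7}\right) = - 38 \left(\frac{1}{7} \cdot 1 + \frac{1}{7}\right) = - 38 \left(\frac{1}{7} + \frac{1}{7}\right) = \left(-38\right) \frac{2}{7} = - \frac{76}{7}$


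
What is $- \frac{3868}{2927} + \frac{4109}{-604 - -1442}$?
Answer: $\frac{8785659}{2452826} \approx 3.5819$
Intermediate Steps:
$- \frac{3868}{2927} + \frac{4109}{-604 - -1442} = \left(-3868\right) \frac{1}{2927} + \frac{4109}{-604 + 1442} = - \frac{3868}{2927} + \frac{4109}{838} = \frac{8785659}{2452826}$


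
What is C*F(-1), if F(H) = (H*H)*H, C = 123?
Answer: -123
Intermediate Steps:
F(H) = H³ (F(H) = H²*H = H³)
C*F(-1) = 123*(-1)³ = 123*(-1) = -123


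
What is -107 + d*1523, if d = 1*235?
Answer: 357798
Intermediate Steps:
d = 235
-107 + d*1523 = -107 + 235*1523 = -107 + 357905 = 357798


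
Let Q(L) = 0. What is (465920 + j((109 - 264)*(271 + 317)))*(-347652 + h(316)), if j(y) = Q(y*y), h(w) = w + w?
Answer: -161683558400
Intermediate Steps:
h(w) = 2*w
j(y) = 0
(465920 + j((109 - 264)*(271 + 317)))*(-347652 + h(316)) = (465920 + 0)*(-347652 + 2*316) = 465920*(-347652 + 632) = 465920*(-347020) = -161683558400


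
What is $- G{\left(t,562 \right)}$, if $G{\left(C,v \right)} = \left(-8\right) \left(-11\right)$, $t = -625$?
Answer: $-88$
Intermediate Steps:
$G{\left(C,v \right)} = 88$
$- G{\left(t,562 \right)} = \left(-1\right) 88 = -88$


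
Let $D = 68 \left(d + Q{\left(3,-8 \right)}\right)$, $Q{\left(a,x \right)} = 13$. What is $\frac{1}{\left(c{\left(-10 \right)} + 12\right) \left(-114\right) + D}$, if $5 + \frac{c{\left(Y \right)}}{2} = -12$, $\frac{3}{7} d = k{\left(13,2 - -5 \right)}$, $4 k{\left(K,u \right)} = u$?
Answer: $\frac{3}{11009} \approx 0.0002725$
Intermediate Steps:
$k{\left(K,u \right)} = \frac{u}{4}$
$d = \frac{49}{12}$ ($d = \frac{7 \frac{2 - -5}{4}}{3} = \frac{7 \frac{2 + 5}{4}}{3} = \frac{7 \cdot \frac{1}{4} \cdot 7}{3} = \frac{7}{3} \cdot \frac{7}{4} = \frac{49}{12} \approx 4.0833$)
$c{\left(Y \right)} = -34$ ($c{\left(Y \right)} = -10 + 2 \left(-12\right) = -10 - 24 = -34$)
$D = \frac{3485}{3}$ ($D = 68 \left(\frac{49}{12} + 13\right) = 68 \cdot \frac{205}{12} = \frac{3485}{3} \approx 1161.7$)
$\frac{1}{\left(c{\left(-10 \right)} + 12\right) \left(-114\right) + D} = \frac{1}{\left(-34 + 12\right) \left(-114\right) + \frac{3485}{3}} = \frac{1}{\left(-22\right) \left(-114\right) + \frac{3485}{3}} = \frac{1}{2508 + \frac{3485}{3}} = \frac{1}{\frac{11009}{3}} = \frac{3}{11009}$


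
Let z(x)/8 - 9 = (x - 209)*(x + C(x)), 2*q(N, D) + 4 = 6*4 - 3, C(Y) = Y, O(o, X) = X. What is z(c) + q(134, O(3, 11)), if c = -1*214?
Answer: 2896865/2 ≈ 1.4484e+6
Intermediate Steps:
q(N, D) = 17/2 (q(N, D) = -2 + (6*4 - 3)/2 = -2 + (24 - 3)/2 = -2 + (½)*21 = -2 + 21/2 = 17/2)
c = -214
z(x) = 72 + 16*x*(-209 + x) (z(x) = 72 + 8*((x - 209)*(x + x)) = 72 + 8*((-209 + x)*(2*x)) = 72 + 8*(2*x*(-209 + x)) = 72 + 16*x*(-209 + x))
z(c) + q(134, O(3, 11)) = (72 - 3344*(-214) + 16*(-214)²) + 17/2 = (72 + 715616 + 16*45796) + 17/2 = (72 + 715616 + 732736) + 17/2 = 1448424 + 17/2 = 2896865/2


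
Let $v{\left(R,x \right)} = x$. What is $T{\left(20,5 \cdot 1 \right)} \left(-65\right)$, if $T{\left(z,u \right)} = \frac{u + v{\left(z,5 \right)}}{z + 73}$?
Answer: $- \frac{650}{93} \approx -6.9893$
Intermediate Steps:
$T{\left(z,u \right)} = \frac{5 + u}{73 + z}$ ($T{\left(z,u \right)} = \frac{u + 5}{z + 73} = \frac{5 + u}{73 + z}$)
$T{\left(20,5 \cdot 1 \right)} \left(-65\right) = \frac{5 + 5 \cdot 1}{73 + 20} \left(-65\right) = \frac{5 + 5}{93} \left(-65\right) = \frac{1}{93} \cdot 10 \left(-65\right) = \frac{10}{93} \left(-65\right) = - \frac{650}{93}$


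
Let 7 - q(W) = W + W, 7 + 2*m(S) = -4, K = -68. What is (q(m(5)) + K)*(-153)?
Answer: 7650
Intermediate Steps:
m(S) = -11/2 (m(S) = -7/2 + (½)*(-4) = -7/2 - 2 = -11/2)
q(W) = 7 - 2*W (q(W) = 7 - (W + W) = 7 - 2*W)
(q(m(5)) + K)*(-153) = ((7 - 2*(-11/2)) - 68)*(-153) = ((7 + 11) - 68)*(-153) = (18 - 68)*(-153) = -50*(-153) = 7650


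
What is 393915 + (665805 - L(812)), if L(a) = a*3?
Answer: 1057284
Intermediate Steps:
L(a) = 3*a
393915 + (665805 - L(812)) = 393915 + (665805 - 3*812) = 393915 + (665805 - 1*2436) = 393915 + (665805 - 2436) = 393915 + 663369 = 1057284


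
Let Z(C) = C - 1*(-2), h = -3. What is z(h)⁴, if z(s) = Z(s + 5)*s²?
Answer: 1679616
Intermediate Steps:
Z(C) = 2 + C (Z(C) = C + 2 = 2 + C)
z(s) = s²*(7 + s) (z(s) = (2 + (s + 5))*s² = (2 + (5 + s))*s² = (7 + s)*s² = s²*(7 + s))
z(h)⁴ = ((-3)²*(7 - 3))⁴ = (9*4)⁴ = 36⁴ = 1679616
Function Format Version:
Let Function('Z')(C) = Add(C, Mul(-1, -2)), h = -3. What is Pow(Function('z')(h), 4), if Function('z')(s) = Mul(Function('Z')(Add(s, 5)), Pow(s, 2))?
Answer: 1679616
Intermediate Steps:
Function('Z')(C) = Add(2, C) (Function('Z')(C) = Add(C, 2) = Add(2, C))
Function('z')(s) = Mul(Pow(s, 2), Add(7, s)) (Function('z')(s) = Mul(Add(2, Add(s, 5)), Pow(s, 2)) = Mul(Add(2, Add(5, s)), Pow(s, 2)) = Mul(Add(7, s), Pow(s, 2)) = Mul(Pow(s, 2), Add(7, s)))
Pow(Function('z')(h), 4) = Pow(Mul(Pow(-3, 2), Add(7, -3)), 4) = Pow(Mul(9, 4), 4) = Pow(36, 4) = 1679616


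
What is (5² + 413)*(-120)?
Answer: -52560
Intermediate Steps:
(5² + 413)*(-120) = (25 + 413)*(-120) = 438*(-120) = -52560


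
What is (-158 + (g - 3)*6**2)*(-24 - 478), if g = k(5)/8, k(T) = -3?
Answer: 140309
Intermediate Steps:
g = -3/8 ≈ -0.37500
(-158 + (g - 3)*6**2)*(-24 - 478) = (-158 + (-3/8 - 3)*6**2)*(-24 - 478) = (-158 - 27/8*36)*(-502) = (-158 - 243/2)*(-502) = -559/2*(-502) = 140309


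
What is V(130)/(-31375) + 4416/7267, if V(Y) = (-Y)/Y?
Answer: 138559267/228002125 ≈ 0.60771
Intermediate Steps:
V(Y) = -1
V(130)/(-31375) + 4416/7267 = -1/(-31375) + 4416/7267 = -1*(-1/31375) + 4416*(1/7267) = 1/31375 + 4416/7267 = 138559267/228002125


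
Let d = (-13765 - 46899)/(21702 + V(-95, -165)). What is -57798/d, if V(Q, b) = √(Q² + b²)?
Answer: 313583049/15166 + 722475*√58/30332 ≈ 20858.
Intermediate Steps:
d = -60664/(21702 + 25*√58) (d = (-13765 - 46899)/(21702 + √((-95)² + (-165)²)) = -60664/(21702 + √(9025 + 27225)) = -60664/(21702 + √36250) = -60664/(21702 + 25*√58) ≈ -2.7710)
-57798/d = -57798/(-658265064/235470277 + 758300*√58/235470277)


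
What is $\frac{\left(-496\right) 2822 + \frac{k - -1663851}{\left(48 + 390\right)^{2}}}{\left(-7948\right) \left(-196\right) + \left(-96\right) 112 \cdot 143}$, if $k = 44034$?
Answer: $- \frac{29836071227}{432117952} \approx -69.046$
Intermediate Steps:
$\frac{\left(-496\right) 2822 + \frac{k - -1663851}{\left(48 + 390\right)^{2}}}{\left(-7948\right) \left(-196\right) + \left(-96\right) 112 \cdot 143} = \frac{\left(-496\right) 2822 + \frac{44034 - -1663851}{\left(48 + 390\right)^{2}}}{\left(-7948\right) \left(-196\right) + \left(-96\right) 112 \cdot 143} = \frac{-1399712 + \frac{44034 + 1663851}{438^{2}}}{1557808 - 1537536} = \frac{-1399712 + \frac{1707885}{191844}}{1557808 - 1537536} = \frac{-1399712 + 1707885 \cdot \frac{1}{191844}}{20272} = \left(-1399712 + \frac{189765}{21316}\right) \frac{1}{20272} = \left(- \frac{29836071227}{21316}\right) \frac{1}{20272} = - \frac{29836071227}{432117952}$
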